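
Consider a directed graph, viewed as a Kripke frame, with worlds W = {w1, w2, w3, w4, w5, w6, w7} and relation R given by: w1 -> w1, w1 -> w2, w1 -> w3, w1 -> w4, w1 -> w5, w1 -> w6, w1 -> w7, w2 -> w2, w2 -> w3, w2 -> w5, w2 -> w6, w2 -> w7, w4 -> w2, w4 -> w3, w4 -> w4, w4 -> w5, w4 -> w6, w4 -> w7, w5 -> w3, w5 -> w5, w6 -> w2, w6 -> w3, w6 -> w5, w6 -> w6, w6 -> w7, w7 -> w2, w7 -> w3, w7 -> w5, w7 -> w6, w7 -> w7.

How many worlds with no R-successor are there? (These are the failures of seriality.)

1

Enumerating: w3.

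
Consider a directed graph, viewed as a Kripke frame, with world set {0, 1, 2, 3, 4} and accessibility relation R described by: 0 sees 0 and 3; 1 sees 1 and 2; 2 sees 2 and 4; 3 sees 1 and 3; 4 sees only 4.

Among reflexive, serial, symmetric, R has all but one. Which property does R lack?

Reflexive: yes — every world is R-related to itself.
Serial: yes — every world has a successor (e.g. 0 R 0).
Symmetric: no — 0 R 3 but not 3 R 0.
Only symmetric fails.

symmetric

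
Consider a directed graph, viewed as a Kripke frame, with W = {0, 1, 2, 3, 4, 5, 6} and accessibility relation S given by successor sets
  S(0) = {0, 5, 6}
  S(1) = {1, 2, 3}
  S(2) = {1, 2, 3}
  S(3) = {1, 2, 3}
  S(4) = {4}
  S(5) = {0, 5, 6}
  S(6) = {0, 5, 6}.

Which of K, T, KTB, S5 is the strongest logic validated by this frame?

S5

Reflexive (axiom T): yes — every world is S-related to itself.
Symmetric (axiom B): yes — every pair in S has its reverse in S.
Euclidean (axiom 5): yes — any two successors of a common world are S-related.
So F validates K, T, KTB, S5. The strongest is S5.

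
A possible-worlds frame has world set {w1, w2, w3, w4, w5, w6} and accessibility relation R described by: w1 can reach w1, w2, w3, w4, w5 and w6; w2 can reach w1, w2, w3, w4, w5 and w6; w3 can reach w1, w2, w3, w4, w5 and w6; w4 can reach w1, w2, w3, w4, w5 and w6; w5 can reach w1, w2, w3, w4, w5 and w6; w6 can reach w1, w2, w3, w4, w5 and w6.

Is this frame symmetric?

Symmetric: yes — every pair in R has its reverse in R.

Yes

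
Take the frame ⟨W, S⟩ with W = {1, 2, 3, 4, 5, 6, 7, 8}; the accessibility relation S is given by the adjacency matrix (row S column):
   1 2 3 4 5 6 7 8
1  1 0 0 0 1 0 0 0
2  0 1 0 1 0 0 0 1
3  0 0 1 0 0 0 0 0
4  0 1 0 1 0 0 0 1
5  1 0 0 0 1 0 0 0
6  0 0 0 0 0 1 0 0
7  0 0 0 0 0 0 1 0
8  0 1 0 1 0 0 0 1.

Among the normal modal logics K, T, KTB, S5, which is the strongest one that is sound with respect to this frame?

Reflexive (axiom T): yes — every world is S-related to itself.
Symmetric (axiom B): yes — every pair in S has its reverse in S.
Euclidean (axiom 5): yes — any two successors of a common world are S-related.
So F validates K, T, KTB, S5. The strongest is S5.

S5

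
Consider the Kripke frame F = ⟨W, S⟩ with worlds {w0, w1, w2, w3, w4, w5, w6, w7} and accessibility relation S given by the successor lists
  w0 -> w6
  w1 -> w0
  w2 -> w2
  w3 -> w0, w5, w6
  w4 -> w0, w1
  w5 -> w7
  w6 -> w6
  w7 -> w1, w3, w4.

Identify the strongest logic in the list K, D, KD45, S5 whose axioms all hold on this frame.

D

Serial (axiom D): yes — every world has a successor (e.g. w0 S w6).
Euclidean (axiom 5): no — w3 S w0 and w3 S w5, but not w0 S w5.
Transitive (axiom 4): no — w1 S w0 and w0 S w6, but not w1 S w6.
Reflexive (axiom T): no — w0 is not related to itself.
So F validates K, D; KD45 would additionally require S to be Euclidean and transitive. The strongest is D.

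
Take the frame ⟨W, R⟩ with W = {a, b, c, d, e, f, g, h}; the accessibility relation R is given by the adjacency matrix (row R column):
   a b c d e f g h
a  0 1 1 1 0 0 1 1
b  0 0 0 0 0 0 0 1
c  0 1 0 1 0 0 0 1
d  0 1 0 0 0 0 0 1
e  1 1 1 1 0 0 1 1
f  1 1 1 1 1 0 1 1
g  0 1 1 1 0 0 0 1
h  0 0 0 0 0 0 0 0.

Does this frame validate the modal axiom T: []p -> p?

By correspondence theory, T is valid on a frame iff R is reflexive.
Reflexive: no — a is not related to itself.

No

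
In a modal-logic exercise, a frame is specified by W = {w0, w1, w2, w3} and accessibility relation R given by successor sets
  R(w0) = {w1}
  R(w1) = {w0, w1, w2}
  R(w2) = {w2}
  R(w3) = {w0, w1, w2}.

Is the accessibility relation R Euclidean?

No

Euclidean: no — w1 R w0 and w1 R w2, but not w0 R w2.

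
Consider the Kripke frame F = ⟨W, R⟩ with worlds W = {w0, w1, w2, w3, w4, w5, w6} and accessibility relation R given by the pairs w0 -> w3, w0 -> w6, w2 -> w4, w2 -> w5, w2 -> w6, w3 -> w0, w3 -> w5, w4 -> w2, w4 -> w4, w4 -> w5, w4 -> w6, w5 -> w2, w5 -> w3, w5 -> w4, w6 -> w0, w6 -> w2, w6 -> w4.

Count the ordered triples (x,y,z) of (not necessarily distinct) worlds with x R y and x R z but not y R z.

29

Enumerating: (w0,w3,w3), (w0,w3,w6), (w0,w6,w3), (w0,w6,w6), (w2,w5,w5), (w2,w5,w6), (w2,w6,w5), (w2,w6,w6), (w3,w0,w0), (w3,w0,w5), (w3,w5,w0), (w3,w5,w5), … and 17 more.
Total: 29.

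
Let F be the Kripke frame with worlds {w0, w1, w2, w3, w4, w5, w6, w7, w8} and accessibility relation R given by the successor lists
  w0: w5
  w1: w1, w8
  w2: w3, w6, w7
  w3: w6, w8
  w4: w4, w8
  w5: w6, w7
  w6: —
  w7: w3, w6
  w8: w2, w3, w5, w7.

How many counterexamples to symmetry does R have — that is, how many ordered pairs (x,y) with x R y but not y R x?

Enumerating: (w0,w5), (w1,w8), (w2,w3), (w2,w6), (w2,w7), (w3,w6), (w4,w8), (w5,w6), (w5,w7), (w7,w3), (w7,w6), (w8,w2), (w8,w5), (w8,w7).

14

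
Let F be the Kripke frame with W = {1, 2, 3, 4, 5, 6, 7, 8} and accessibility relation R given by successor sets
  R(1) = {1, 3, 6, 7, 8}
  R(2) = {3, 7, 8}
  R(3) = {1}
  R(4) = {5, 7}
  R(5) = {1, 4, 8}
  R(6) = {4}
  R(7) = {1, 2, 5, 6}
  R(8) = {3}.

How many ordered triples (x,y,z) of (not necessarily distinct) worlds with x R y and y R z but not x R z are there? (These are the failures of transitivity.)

36

Enumerating: (1,6,4), (1,7,2), (1,7,5), (2,3,1), (2,7,1), (2,7,2), (2,7,5), (2,7,6), (3,1,3), (3,1,6), (3,1,7), (3,1,8), … and 24 more.
Total: 36.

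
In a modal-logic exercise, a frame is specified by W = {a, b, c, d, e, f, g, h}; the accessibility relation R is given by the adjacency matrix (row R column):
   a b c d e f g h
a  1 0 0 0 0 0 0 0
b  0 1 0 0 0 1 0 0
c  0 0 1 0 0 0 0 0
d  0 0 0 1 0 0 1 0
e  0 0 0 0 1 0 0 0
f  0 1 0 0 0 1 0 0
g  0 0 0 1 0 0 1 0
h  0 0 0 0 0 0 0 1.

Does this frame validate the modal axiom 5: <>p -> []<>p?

Yes

Axiom 5 corresponds to the accessibility relation being Euclidean.
Euclidean: yes — any two successors of a common world are R-related.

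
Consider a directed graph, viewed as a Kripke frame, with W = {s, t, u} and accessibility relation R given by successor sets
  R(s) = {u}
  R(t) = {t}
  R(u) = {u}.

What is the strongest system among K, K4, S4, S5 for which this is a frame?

K4

Transitive (axiom 4): yes — every two-step R-path is closed by a direct edge.
Reflexive (axiom T): no — s is not related to itself.
Euclidean (axiom 5): yes — any two successors of a common world are R-related.
So F validates K, K4; S4 would additionally require R to be reflexive. The strongest is K4.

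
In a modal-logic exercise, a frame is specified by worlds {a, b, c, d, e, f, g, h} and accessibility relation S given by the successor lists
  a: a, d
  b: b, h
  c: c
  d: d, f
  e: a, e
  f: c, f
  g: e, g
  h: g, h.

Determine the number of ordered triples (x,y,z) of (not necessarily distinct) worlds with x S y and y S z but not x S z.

6

Enumerating: (a,d,f), (b,h,g), (d,f,c), (e,a,d), (g,e,a), (h,g,e).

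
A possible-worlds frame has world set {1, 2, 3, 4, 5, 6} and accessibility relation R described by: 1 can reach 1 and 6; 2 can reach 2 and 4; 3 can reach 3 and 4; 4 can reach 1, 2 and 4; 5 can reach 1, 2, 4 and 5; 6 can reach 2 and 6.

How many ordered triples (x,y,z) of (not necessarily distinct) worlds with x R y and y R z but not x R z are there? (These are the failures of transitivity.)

7

Enumerating: (1,6,2), (2,4,1), (3,4,1), (3,4,2), (4,1,6), (5,1,6), (6,2,4).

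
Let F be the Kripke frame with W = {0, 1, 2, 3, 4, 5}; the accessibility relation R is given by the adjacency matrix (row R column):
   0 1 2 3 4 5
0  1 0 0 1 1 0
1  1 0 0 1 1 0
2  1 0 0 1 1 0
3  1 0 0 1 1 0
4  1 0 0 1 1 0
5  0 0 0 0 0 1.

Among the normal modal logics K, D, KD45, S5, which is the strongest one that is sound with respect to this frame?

KD45

Serial (axiom D): yes — every world has a successor (e.g. 0 R 0).
Euclidean (axiom 5): yes — any two successors of a common world are R-related.
Transitive (axiom 4): yes — every two-step R-path is closed by a direct edge.
Reflexive (axiom T): no — 1 is not related to itself.
So F validates K, D, KD45; S5 would additionally require R to be reflexive. The strongest is KD45.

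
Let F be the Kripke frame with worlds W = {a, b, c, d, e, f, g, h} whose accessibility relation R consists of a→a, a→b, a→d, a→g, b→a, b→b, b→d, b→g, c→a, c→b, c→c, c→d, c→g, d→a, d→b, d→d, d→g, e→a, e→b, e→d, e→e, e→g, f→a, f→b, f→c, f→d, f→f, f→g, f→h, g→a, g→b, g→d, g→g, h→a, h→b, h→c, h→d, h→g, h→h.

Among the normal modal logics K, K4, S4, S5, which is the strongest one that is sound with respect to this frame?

Transitive (axiom 4): yes — every two-step R-path is closed by a direct edge.
Reflexive (axiom T): yes — every world is R-related to itself.
Euclidean (axiom 5): no — f R a and f R c, but not a R c.
So F validates K, K4, S4; S5 would additionally require R to be Euclidean. The strongest is S4.

S4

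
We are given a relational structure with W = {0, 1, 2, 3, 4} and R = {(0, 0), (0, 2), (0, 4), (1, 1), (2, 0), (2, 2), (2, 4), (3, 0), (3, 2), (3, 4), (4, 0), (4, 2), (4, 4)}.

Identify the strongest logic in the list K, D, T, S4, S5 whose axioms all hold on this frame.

D

Serial (axiom D): yes — every world has a successor (e.g. 0 R 0).
Reflexive (axiom T): no — 3 is not related to itself.
Transitive (axiom 4): yes — every two-step R-path is closed by a direct edge.
Euclidean (axiom 5): yes — any two successors of a common world are R-related.
So F validates K, D; T would additionally require R to be reflexive. The strongest is D.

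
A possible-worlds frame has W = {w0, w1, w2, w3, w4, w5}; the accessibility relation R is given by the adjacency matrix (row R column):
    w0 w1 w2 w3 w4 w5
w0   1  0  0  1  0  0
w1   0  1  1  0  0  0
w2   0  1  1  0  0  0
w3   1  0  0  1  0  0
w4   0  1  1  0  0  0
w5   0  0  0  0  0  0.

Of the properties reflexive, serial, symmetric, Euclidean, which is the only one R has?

Reflexive: no — w4 is not related to itself.
Serial: no — w5 has no R-successor.
Symmetric: no — w4 R w1 but not w1 R w4.
Euclidean: yes — any two successors of a common world are R-related.
Only Euclidean holds.

Euclidean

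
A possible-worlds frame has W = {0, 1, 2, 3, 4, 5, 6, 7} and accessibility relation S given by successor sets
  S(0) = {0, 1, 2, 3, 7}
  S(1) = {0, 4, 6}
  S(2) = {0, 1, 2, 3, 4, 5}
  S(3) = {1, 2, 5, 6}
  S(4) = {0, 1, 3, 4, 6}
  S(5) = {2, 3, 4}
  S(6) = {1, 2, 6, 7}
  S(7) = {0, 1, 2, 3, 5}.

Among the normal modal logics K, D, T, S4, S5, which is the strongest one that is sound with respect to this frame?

Serial (axiom D): yes — every world has a successor (e.g. 0 S 0).
Reflexive (axiom T): no — 1 is not related to itself.
Transitive (axiom 4): no — 0 S 1 and 1 S 4, but not 0 S 4.
Euclidean (axiom 5): no — 0 S 1 and 0 S 2, but not 1 S 2.
So F validates K, D; T would additionally require S to be reflexive. The strongest is D.

D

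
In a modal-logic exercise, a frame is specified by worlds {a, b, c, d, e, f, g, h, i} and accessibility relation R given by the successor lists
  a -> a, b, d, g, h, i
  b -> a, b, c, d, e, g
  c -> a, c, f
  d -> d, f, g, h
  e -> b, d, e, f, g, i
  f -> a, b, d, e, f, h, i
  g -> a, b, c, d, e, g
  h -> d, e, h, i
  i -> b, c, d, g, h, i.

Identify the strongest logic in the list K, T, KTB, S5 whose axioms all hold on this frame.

T

Reflexive (axiom T): yes — every world is R-related to itself.
Symmetric (axiom B): no — a R d but not d R a.
Euclidean (axiom 5): no — a R b and a R h, but not b R h.
So F validates K, T; KTB would additionally require R to be symmetric. The strongest is T.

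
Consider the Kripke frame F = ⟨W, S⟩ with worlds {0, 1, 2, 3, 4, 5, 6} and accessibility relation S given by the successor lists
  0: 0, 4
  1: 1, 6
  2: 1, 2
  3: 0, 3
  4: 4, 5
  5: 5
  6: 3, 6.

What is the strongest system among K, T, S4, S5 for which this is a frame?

T

Reflexive (axiom T): yes — every world is S-related to itself.
Transitive (axiom 4): no — 0 S 4 and 4 S 5, but not 0 S 5.
Euclidean (axiom 5): no — 0 S 4 and 0 S 0, but not 4 S 0.
So F validates K, T; S4 would additionally require S to be transitive. The strongest is T.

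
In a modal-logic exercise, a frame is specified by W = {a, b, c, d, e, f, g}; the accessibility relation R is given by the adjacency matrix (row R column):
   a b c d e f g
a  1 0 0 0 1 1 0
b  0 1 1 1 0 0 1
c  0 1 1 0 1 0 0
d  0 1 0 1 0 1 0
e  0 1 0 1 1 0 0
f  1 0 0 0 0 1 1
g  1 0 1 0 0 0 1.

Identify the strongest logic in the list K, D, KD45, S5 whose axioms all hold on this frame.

D

Serial (axiom D): yes — every world has a successor (e.g. a R a).
Euclidean (axiom 5): no — a R e and a R f, but not e R f.
Transitive (axiom 4): no — a R e and e R b, but not a R b.
Reflexive (axiom T): yes — every world is R-related to itself.
So F validates K, D; KD45 would additionally require R to be Euclidean and transitive. The strongest is D.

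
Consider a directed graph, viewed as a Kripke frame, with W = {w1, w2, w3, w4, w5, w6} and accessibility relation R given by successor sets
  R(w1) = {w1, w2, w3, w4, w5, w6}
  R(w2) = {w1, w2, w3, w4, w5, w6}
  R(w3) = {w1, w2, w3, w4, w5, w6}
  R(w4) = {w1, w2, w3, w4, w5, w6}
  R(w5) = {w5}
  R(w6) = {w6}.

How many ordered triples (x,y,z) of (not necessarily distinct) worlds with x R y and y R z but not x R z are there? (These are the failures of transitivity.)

R is transitive; there are no such tuples.

0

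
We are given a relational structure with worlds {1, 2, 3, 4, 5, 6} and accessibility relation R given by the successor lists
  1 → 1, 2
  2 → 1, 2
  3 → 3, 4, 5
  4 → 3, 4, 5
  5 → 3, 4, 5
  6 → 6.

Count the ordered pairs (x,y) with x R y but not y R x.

0

R is symmetric; there are no such tuples.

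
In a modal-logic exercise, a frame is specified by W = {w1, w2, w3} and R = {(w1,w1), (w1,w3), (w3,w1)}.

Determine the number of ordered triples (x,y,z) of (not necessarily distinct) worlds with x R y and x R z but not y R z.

Enumerating: (w1,w3,w3).

1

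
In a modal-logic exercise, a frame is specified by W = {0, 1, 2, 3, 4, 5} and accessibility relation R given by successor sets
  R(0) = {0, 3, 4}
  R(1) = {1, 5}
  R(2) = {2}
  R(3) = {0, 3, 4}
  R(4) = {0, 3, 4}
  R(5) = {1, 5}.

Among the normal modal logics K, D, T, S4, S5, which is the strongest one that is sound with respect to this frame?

Serial (axiom D): yes — every world has a successor (e.g. 0 R 0).
Reflexive (axiom T): yes — every world is R-related to itself.
Transitive (axiom 4): yes — every two-step R-path is closed by a direct edge.
Euclidean (axiom 5): yes — any two successors of a common world are R-related.
So F validates K, D, T, S4, S5. The strongest is S5.

S5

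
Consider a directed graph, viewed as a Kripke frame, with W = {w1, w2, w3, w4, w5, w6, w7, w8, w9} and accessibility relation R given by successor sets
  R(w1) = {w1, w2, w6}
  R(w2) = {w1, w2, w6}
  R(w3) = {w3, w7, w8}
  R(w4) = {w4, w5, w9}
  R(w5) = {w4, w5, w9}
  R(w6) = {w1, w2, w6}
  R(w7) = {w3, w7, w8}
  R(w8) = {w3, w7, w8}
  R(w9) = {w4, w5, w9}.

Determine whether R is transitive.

Yes

Transitive: yes — every two-step R-path is closed by a direct edge.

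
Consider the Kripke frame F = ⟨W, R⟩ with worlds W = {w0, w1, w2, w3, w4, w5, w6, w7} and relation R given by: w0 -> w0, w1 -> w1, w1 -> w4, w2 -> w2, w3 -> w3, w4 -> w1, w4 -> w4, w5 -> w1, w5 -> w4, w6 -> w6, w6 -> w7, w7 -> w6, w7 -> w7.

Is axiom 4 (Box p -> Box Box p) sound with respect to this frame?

Yes

By correspondence theory, 4 is valid on a frame iff R is transitive.
Transitive: yes — every two-step R-path is closed by a direct edge.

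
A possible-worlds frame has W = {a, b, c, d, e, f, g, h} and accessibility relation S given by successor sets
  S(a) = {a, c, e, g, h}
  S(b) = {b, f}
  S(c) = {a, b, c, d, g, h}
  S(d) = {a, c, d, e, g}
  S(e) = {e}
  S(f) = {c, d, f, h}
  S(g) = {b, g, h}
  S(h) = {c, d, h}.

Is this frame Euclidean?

Euclidean: no — a S c and a S e, but not c S e.

No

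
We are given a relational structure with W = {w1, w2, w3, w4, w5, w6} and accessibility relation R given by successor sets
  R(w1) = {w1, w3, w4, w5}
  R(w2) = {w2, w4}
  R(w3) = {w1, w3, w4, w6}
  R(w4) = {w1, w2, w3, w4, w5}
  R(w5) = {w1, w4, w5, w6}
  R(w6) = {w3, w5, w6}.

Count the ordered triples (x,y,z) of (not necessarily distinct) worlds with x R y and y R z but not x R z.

Enumerating: (w1,w3,w6), (w1,w4,w2), (w1,w5,w6), (w2,w4,w1), (w2,w4,w3), (w2,w4,w5), (w3,w1,w5), (w3,w4,w2), (w3,w4,w5), (w3,w6,w5), (w4,w3,w6), (w4,w5,w6), … and 8 more.
Total: 20.

20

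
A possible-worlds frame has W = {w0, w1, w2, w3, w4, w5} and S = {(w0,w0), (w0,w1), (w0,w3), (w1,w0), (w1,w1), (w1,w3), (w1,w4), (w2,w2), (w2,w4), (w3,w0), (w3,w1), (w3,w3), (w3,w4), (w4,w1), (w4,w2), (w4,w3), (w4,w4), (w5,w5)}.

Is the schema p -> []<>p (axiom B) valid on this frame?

By correspondence theory, B is valid on a frame iff S is symmetric.
Symmetric: yes — every pair in S has its reverse in S.

Yes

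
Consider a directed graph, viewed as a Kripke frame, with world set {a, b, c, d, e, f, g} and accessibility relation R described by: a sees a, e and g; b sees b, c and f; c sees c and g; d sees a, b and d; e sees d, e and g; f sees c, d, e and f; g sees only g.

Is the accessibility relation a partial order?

No

Reflexive: yes — every world is R-related to itself.
Transitive: no — a R e and e R d, but not a R d.
Antisymmetric: yes — no distinct pair is related both ways.
So R is not a partial order.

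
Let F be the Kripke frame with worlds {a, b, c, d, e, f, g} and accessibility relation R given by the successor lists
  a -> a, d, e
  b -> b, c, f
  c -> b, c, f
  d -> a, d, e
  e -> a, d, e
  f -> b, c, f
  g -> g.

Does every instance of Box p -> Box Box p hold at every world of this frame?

By correspondence theory, 4 is valid on a frame iff R is transitive.
Transitive: yes — every two-step R-path is closed by a direct edge.

Yes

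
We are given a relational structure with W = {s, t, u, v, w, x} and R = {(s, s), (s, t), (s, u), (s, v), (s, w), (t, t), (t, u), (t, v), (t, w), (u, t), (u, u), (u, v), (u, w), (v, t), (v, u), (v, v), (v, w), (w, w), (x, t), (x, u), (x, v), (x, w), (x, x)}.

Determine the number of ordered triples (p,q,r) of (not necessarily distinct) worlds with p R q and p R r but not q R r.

23

Enumerating: (s,t,s), (s,u,s), (s,v,s), (s,w,s), (s,w,t), (s,w,u), (s,w,v), (t,w,t), (t,w,u), (t,w,v), (u,w,t), (u,w,u), … and 11 more.
Total: 23.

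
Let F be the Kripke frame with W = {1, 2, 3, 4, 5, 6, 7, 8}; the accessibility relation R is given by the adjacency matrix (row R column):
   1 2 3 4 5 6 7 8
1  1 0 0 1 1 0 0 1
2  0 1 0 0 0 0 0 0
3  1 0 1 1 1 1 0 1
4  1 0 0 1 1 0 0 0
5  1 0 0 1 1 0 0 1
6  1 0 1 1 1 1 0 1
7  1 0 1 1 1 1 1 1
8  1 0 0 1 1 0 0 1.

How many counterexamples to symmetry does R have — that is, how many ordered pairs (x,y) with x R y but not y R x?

Enumerating: (3,1), (3,4), (3,5), (3,8), (6,1), (6,4), (6,5), (6,8), (7,1), (7,3), (7,4), (7,5), (7,6), (7,8), (8,4).

15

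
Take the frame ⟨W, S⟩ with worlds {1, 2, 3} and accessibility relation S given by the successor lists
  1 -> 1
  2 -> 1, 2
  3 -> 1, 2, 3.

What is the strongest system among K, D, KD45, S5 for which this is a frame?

Serial (axiom D): yes — every world has a successor (e.g. 1 S 1).
Euclidean (axiom 5): no — 3 S 1 and 3 S 2, but not 1 S 2.
Transitive (axiom 4): yes — every two-step S-path is closed by a direct edge.
Reflexive (axiom T): yes — every world is S-related to itself.
So F validates K, D; KD45 would additionally require S to be Euclidean. The strongest is D.

D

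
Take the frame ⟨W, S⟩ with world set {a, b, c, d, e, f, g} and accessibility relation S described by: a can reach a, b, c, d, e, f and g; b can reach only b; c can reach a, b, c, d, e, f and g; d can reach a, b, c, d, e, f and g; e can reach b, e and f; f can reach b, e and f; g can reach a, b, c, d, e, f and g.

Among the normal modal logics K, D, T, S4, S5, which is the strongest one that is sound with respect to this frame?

S4

Serial (axiom D): yes — every world has a successor (e.g. a S a).
Reflexive (axiom T): yes — every world is S-related to itself.
Transitive (axiom 4): yes — every two-step S-path is closed by a direct edge.
Euclidean (axiom 5): no — a S b and a S c, but not b S c.
So F validates K, D, T, S4; S5 would additionally require S to be Euclidean. The strongest is S4.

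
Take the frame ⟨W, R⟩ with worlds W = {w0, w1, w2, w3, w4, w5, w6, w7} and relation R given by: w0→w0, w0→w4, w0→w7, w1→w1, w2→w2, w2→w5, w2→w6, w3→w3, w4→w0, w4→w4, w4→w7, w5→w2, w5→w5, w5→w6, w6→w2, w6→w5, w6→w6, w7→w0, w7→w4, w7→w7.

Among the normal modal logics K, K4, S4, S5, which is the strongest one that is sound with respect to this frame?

S5

Transitive (axiom 4): yes — every two-step R-path is closed by a direct edge.
Reflexive (axiom T): yes — every world is R-related to itself.
Euclidean (axiom 5): yes — any two successors of a common world are R-related.
So F validates K, K4, S4, S5. The strongest is S5.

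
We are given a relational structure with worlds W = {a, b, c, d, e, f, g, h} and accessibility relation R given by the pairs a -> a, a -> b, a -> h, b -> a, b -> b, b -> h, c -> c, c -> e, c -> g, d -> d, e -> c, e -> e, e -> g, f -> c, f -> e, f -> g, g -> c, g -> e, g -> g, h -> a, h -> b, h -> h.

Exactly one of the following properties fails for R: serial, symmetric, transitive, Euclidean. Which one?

Serial: yes — every world has a successor (e.g. a R a).
Symmetric: no — f R c but not c R f.
Transitive: yes — every two-step R-path is closed by a direct edge.
Euclidean: yes — any two successors of a common world are R-related.
Only symmetric fails.

symmetric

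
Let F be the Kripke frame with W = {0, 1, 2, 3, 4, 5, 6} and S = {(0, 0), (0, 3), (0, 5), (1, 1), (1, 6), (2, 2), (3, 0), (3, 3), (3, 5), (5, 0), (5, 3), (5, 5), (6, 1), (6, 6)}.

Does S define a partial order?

Reflexive: no — 4 is not related to itself.
Transitive: yes — every two-step S-path is closed by a direct edge.
Antisymmetric: no — 0 S 3 and 3 S 0 with 0 ≠ 3.
So S is not a partial order.

No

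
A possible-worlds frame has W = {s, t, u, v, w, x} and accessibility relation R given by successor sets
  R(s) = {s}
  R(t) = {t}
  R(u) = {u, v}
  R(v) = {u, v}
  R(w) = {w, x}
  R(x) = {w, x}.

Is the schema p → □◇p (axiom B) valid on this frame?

Yes

By correspondence theory, B is valid on a frame iff R is symmetric.
Symmetric: yes — every pair in R has its reverse in R.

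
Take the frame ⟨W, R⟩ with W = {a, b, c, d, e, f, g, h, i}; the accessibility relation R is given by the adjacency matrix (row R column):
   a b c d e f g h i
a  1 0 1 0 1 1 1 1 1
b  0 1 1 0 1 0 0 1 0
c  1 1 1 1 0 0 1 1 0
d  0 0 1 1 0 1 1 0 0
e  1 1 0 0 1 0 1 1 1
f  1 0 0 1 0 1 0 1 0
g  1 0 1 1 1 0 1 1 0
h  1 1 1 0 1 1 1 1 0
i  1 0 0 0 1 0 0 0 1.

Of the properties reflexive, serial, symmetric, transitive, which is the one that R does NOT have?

transitive

Reflexive: yes — every world is R-related to itself.
Serial: yes — every world has a successor (e.g. a R a).
Symmetric: yes — every pair in R has its reverse in R.
Transitive: no — a R c and c R b, but not a R b.
Only transitive fails.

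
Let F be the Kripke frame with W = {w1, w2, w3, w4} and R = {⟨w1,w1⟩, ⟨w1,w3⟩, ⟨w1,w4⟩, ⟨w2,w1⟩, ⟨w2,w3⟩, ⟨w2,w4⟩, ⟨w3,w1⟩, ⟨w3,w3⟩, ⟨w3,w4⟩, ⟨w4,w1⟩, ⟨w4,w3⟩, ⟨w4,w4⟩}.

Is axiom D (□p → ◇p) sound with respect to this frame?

Yes

The schema D characterises exactly the serial frames.
Serial: yes — every world has a successor (e.g. w1 R w1).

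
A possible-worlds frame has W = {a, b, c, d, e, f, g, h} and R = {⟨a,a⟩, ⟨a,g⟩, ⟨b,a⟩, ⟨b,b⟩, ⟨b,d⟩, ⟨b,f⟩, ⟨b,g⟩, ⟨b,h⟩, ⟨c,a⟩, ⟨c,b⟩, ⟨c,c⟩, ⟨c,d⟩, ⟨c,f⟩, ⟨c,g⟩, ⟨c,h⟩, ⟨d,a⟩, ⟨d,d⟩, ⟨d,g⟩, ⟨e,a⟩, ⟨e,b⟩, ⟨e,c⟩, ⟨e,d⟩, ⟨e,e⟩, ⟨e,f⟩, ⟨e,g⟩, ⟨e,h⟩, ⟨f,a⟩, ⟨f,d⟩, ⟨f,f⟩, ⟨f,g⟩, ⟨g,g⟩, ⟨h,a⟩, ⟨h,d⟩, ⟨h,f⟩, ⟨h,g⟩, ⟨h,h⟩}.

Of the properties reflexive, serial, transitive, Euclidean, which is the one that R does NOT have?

Reflexive: yes — every world is R-related to itself.
Serial: yes — every world has a successor (e.g. a R a).
Transitive: yes — every two-step R-path is closed by a direct edge.
Euclidean: no — b R a and b R d, but not a R d.
Only Euclidean fails.

Euclidean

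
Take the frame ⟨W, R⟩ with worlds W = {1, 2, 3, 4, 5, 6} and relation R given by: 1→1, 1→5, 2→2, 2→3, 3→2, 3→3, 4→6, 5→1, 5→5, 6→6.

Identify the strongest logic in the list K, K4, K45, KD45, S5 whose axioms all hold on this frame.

KD45

Transitive (axiom 4): yes — every two-step R-path is closed by a direct edge.
Euclidean (axiom 5): yes — any two successors of a common world are R-related.
Serial (axiom D): yes — every world has a successor (e.g. 1 R 1).
Reflexive (axiom T): no — 4 is not related to itself.
So F validates K, K4, K45, KD45; S5 would additionally require R to be reflexive. The strongest is KD45.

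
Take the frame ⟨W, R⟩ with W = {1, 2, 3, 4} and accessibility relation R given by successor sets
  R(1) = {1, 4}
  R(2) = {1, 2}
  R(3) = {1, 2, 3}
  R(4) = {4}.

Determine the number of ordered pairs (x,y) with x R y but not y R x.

4

Enumerating: (1,4), (2,1), (3,1), (3,2).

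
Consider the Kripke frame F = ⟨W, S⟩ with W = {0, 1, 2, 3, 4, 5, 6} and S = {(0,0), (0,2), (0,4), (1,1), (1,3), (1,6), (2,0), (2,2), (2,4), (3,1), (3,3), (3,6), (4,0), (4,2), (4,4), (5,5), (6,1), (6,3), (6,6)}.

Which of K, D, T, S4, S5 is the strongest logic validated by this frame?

Serial (axiom D): yes — every world has a successor (e.g. 0 S 0).
Reflexive (axiom T): yes — every world is S-related to itself.
Transitive (axiom 4): yes — every two-step S-path is closed by a direct edge.
Euclidean (axiom 5): yes — any two successors of a common world are S-related.
So F validates K, D, T, S4, S5. The strongest is S5.

S5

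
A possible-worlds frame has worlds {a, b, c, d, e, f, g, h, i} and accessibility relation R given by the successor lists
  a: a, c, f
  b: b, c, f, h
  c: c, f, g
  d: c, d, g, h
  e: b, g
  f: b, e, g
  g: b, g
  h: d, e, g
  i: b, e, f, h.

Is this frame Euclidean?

No

Euclidean: no — a R f and a R c, but not f R c.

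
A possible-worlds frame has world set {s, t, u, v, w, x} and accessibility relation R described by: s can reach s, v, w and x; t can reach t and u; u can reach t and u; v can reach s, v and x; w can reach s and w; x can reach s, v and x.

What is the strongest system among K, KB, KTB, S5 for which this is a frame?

Symmetric (axiom B): yes — every pair in R has its reverse in R.
Reflexive (axiom T): yes — every world is R-related to itself.
Euclidean (axiom 5): no — s R v and s R w, but not v R w.
So F validates K, KB, KTB; S5 would additionally require R to be Euclidean. The strongest is KTB.

KTB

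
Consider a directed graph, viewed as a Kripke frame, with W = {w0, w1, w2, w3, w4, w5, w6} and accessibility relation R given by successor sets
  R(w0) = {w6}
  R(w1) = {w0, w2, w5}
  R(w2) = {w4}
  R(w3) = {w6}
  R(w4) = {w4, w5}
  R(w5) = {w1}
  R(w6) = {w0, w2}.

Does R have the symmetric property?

Symmetric: no — w1 R w0 but not w0 R w1.

No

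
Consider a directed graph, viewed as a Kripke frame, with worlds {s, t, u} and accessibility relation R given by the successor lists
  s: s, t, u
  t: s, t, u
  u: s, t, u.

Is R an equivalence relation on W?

Yes

Reflexive: yes — every world is R-related to itself.
Symmetric: yes — every pair in R has its reverse in R.
Transitive: yes — every two-step R-path is closed by a direct edge.
So R is an equivalence relation.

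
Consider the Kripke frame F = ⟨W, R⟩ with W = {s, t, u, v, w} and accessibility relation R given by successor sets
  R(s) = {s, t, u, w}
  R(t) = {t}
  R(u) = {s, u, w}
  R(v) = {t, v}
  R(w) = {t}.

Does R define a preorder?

Reflexive: no — w is not related to itself.
Transitive: no — u R s and s R t, but not u R t.
So R is not a preorder.

No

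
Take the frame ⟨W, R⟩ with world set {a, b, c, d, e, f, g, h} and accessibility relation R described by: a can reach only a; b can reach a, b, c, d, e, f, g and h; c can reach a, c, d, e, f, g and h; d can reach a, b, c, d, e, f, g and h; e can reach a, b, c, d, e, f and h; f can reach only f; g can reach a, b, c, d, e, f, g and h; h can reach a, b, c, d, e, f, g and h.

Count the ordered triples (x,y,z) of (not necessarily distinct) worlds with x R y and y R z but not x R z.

8

Enumerating: (c,d,b), (c,e,b), (c,g,b), (c,h,b), (e,b,g), (e,c,g), (e,d,g), (e,h,g).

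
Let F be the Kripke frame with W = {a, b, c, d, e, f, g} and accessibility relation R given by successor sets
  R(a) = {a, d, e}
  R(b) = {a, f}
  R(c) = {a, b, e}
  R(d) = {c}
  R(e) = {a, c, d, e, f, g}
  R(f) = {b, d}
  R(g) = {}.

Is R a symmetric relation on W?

No

Symmetric: no — a R d but not d R a.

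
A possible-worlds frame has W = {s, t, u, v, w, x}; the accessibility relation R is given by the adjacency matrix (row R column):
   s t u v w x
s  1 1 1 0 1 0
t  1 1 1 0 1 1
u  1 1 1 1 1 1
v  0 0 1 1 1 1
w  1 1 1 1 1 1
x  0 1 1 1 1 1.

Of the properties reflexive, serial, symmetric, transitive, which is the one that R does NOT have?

Reflexive: yes — every world is R-related to itself.
Serial: yes — every world has a successor (e.g. s R s).
Symmetric: yes — every pair in R has its reverse in R.
Transitive: no — s R t and t R x, but not s R x.
Only transitive fails.

transitive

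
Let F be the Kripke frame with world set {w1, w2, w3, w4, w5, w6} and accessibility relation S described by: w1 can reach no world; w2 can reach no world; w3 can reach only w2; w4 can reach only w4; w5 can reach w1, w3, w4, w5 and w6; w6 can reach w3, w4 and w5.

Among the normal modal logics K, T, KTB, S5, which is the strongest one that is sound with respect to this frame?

Reflexive (axiom T): no — w1 is not related to itself.
Symmetric (axiom B): no — w3 S w2 but not w2 S w3.
Euclidean (axiom 5): no — w5 S w1 and w5 S w3, but not w1 S w3.
So F validates K; T would additionally require S to be reflexive. The strongest is K.

K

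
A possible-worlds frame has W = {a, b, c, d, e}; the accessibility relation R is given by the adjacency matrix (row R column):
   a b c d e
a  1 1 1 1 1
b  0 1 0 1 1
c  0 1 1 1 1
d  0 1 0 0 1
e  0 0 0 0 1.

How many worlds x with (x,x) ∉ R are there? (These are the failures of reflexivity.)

Enumerating: d.

1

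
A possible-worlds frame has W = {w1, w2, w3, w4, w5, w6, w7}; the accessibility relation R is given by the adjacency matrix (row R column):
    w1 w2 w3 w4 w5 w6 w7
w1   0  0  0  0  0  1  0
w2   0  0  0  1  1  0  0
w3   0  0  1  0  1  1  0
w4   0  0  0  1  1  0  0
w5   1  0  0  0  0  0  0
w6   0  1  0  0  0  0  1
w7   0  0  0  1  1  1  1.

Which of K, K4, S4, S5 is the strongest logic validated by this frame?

Transitive (axiom 4): no — w1 R w6 and w6 R w2, but not w1 R w2.
Reflexive (axiom T): no — w1 is not related to itself.
Euclidean (axiom 5): no — w2 R w5 and w2 R w4, but not w5 R w4.
So F validates K; K4 would additionally require R to be transitive. The strongest is K.

K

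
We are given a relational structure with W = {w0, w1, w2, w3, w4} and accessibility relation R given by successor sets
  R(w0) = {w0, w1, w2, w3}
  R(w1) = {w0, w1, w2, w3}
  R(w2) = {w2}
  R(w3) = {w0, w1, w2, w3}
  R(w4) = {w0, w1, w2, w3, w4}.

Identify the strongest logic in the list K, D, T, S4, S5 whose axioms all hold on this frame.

Serial (axiom D): yes — every world has a successor (e.g. w0 R w0).
Reflexive (axiom T): yes — every world is R-related to itself.
Transitive (axiom 4): yes — every two-step R-path is closed by a direct edge.
Euclidean (axiom 5): no — w0 R w2 and w0 R w1, but not w2 R w1.
So F validates K, D, T, S4; S5 would additionally require R to be Euclidean. The strongest is S4.

S4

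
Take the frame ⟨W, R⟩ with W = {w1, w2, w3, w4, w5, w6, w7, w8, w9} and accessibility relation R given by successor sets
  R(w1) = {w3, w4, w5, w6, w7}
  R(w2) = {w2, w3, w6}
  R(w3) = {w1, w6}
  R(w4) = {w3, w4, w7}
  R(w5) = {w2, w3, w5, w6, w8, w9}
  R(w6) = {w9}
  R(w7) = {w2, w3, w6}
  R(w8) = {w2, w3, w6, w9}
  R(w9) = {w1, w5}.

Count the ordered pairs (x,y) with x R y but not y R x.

Enumerating: (w1,w4), (w1,w5), (w1,w6), (w1,w7), (w2,w3), (w2,w6), (w3,w6), (w4,w3), (w4,w7), (w5,w2), (w5,w3), (w5,w6), … and 10 more.
Total: 22.

22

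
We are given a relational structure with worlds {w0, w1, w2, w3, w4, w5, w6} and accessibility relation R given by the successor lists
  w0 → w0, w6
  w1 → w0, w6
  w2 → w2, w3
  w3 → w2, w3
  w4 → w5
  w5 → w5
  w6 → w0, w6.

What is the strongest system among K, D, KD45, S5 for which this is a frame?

KD45

Serial (axiom D): yes — every world has a successor (e.g. w0 R w0).
Euclidean (axiom 5): yes — any two successors of a common world are R-related.
Transitive (axiom 4): yes — every two-step R-path is closed by a direct edge.
Reflexive (axiom T): no — w1 is not related to itself.
So F validates K, D, KD45; S5 would additionally require R to be reflexive. The strongest is KD45.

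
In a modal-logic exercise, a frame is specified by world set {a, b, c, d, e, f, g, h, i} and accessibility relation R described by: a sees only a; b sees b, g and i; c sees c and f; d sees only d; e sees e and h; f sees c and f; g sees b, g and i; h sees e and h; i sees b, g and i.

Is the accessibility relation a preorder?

Reflexive: yes — every world is R-related to itself.
Transitive: yes — every two-step R-path is closed by a direct edge.
So R is a preorder.

Yes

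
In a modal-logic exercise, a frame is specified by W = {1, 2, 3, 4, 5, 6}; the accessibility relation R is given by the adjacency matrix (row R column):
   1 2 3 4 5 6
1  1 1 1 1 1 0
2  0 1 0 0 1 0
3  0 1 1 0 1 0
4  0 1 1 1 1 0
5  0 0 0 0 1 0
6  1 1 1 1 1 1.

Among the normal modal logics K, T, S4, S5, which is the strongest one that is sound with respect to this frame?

Reflexive (axiom T): yes — every world is R-related to itself.
Transitive (axiom 4): yes — every two-step R-path is closed by a direct edge.
Euclidean (axiom 5): no — 1 R 2 and 1 R 3, but not 2 R 3.
So F validates K, T, S4; S5 would additionally require R to be Euclidean. The strongest is S4.

S4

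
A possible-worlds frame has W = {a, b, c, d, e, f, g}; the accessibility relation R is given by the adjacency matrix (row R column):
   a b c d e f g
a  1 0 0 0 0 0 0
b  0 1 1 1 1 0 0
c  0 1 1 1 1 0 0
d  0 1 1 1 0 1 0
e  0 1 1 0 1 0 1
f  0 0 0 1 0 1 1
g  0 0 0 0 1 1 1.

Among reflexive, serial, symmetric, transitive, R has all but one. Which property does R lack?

Reflexive: yes — every world is R-related to itself.
Serial: yes — every world has a successor (e.g. a R a).
Symmetric: yes — every pair in R has its reverse in R.
Transitive: no — b R d and d R f, but not b R f.
Only transitive fails.

transitive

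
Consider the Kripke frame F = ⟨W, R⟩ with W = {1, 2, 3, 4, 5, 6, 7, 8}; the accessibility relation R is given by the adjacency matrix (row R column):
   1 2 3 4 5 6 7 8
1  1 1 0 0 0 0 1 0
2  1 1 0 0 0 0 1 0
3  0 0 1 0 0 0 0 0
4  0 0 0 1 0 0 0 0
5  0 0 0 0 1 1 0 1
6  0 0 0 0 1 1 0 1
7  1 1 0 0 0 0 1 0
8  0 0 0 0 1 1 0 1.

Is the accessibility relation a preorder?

Yes

Reflexive: yes — every world is R-related to itself.
Transitive: yes — every two-step R-path is closed by a direct edge.
So R is a preorder.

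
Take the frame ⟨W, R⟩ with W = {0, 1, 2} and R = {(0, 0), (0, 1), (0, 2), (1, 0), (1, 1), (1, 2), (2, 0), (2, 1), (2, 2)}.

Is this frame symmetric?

Yes

Symmetric: yes — every pair in R has its reverse in R.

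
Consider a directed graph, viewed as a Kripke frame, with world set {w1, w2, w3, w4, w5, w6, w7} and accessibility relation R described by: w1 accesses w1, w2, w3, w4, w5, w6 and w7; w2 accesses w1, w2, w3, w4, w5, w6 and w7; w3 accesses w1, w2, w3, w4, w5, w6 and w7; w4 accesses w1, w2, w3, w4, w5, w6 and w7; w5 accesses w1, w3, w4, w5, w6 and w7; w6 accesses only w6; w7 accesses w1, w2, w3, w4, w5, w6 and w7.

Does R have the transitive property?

No

Transitive: no — w5 R w1 and w1 R w2, but not w5 R w2.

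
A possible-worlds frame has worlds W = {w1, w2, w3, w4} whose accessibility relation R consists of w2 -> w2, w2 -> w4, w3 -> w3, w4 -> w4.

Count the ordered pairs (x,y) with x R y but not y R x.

Enumerating: (w2,w4).

1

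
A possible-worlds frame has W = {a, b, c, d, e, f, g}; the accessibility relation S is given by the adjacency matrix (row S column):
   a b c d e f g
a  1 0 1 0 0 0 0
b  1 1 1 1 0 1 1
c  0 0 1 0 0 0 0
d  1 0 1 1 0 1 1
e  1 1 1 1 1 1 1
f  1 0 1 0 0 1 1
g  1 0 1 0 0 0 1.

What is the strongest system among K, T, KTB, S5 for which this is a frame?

T

Reflexive (axiom T): yes — every world is S-related to itself.
Symmetric (axiom B): no — a S c but not c S a.
Euclidean (axiom 5): no — b S a and b S d, but not a S d.
So F validates K, T; KTB would additionally require S to be symmetric. The strongest is T.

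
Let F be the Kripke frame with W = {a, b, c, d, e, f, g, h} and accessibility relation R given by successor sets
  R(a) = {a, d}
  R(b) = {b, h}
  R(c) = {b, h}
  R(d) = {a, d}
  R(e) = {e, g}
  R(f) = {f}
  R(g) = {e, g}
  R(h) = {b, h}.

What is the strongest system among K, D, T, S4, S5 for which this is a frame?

Serial (axiom D): yes — every world has a successor (e.g. a R a).
Reflexive (axiom T): no — c is not related to itself.
Transitive (axiom 4): yes — every two-step R-path is closed by a direct edge.
Euclidean (axiom 5): yes — any two successors of a common world are R-related.
So F validates K, D; T would additionally require R to be reflexive. The strongest is D.

D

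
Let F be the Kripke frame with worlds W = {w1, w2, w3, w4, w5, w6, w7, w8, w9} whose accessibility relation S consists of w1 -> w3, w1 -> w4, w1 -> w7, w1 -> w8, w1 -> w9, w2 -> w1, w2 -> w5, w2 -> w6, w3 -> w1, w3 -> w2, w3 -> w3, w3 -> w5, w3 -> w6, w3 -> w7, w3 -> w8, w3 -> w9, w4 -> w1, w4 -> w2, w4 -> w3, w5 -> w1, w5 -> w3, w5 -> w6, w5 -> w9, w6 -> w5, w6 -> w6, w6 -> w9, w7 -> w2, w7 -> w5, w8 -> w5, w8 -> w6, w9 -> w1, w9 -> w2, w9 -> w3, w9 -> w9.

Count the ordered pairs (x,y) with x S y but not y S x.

19

Enumerating: (w1,w7), (w1,w8), (w2,w1), (w2,w5), (w2,w6), (w3,w2), (w3,w6), (w3,w7), (w3,w8), (w4,w2), (w4,w3), (w5,w1), … and 7 more.
Total: 19.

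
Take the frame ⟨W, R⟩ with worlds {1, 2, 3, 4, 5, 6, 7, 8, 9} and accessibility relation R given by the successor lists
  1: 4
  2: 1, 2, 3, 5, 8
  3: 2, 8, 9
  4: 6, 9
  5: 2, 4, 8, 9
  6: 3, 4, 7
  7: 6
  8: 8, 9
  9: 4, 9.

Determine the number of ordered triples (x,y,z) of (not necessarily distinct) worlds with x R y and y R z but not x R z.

Enumerating: (1,4,6), (1,4,9), (2,1,4), (2,3,9), (2,5,4), (2,5,9), (2,8,9), (3,2,1), (3,2,3), (3,2,5), (3,9,4), (4,6,3), … and 18 more.
Total: 30.

30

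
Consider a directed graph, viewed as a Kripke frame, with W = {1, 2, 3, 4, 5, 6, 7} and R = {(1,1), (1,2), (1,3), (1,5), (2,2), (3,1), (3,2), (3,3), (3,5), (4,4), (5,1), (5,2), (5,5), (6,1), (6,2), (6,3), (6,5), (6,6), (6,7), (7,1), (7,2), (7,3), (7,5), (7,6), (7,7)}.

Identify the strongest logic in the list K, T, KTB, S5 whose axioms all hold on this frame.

T

Reflexive (axiom T): yes — every world is R-related to itself.
Symmetric (axiom B): no — 1 R 2 but not 2 R 1.
Euclidean (axiom 5): no — 1 R 2 and 1 R 3, but not 2 R 3.
So F validates K, T; KTB would additionally require R to be symmetric. The strongest is T.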